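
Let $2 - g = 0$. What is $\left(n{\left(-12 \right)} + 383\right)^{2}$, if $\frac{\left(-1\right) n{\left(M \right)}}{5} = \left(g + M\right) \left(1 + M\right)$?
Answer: $27889$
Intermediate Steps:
$g = 2$ ($g = 2 - 0 = 2 + 0 = 2$)
$n{\left(M \right)} = - 5 \left(1 + M\right) \left(2 + M\right)$ ($n{\left(M \right)} = - 5 \left(2 + M\right) \left(1 + M\right) = - 5 \left(1 + M\right) \left(2 + M\right)$)
$\left(n{\left(-12 \right)} + 383\right)^{2} = \left(\left(-10 - -180 - 5 \left(-12\right)^{2}\right) + 383\right)^{2} = \left(\left(-10 + 180 - 720\right) + 383\right)^{2} = \left(-550 + 383\right)^{2} = \left(-167\right)^{2} = 27889$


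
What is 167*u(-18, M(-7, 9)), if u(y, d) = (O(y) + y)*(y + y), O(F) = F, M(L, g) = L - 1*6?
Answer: 216432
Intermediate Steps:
M(L, g) = -6 + L (M(L, g) = L - 6 = -6 + L)
u(y, d) = 4*y² (u(y, d) = (y + y)*(y + y) = (2*y)*(2*y) = 4*y²)
167*u(-18, M(-7, 9)) = 167*(4*(-18)²) = 167*(4*324) = 167*1296 = 216432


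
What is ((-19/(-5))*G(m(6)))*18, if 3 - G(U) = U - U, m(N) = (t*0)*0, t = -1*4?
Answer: 1026/5 ≈ 205.20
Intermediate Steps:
t = -4
m(N) = 0 (m(N) = -4*0*0 = 0*0 = 0)
G(U) = 3 (G(U) = 3 - (U - U) = 3 - 1*0 = 3 + 0 = 3)
((-19/(-5))*G(m(6)))*18 = (-19/(-5)*3)*18 = (-19*(-1/5)*3)*18 = ((19/5)*3)*18 = (57/5)*18 = 1026/5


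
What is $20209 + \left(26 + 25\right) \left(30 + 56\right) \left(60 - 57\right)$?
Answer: $33367$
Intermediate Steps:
$20209 + \left(26 + 25\right) \left(30 + 56\right) \left(60 - 57\right) = 20209 + 51 \cdot 86 \cdot 3 = 20209 + 4386 \cdot 3 = 20209 + 13158 = 33367$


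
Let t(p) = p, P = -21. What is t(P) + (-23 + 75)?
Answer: 31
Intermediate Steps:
t(P) + (-23 + 75) = -21 + (-23 + 75) = -21 + 52 = 31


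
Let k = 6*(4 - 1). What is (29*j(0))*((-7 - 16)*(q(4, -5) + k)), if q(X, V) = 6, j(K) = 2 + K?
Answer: -32016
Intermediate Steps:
k = 18 (k = 6*3 = 18)
(29*j(0))*((-7 - 16)*(q(4, -5) + k)) = (29*(2 + 0))*((-7 - 16)*(6 + 18)) = (29*2)*(-23*24) = 58*(-552) = -32016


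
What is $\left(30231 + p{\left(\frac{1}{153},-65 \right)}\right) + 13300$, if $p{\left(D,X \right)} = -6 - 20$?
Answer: $43505$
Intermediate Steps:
$p{\left(D,X \right)} = -26$ ($p{\left(D,X \right)} = -6 - 20 = -26$)
$\left(30231 + p{\left(\frac{1}{153},-65 \right)}\right) + 13300 = \left(30231 - 26\right) + 13300 = 30205 + 13300 = 43505$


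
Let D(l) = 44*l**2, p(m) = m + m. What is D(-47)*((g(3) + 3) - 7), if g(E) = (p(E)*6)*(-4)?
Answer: -14385008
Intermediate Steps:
p(m) = 2*m
g(E) = -48*E (g(E) = ((2*E)*6)*(-4) = (12*E)*(-4) = -48*E)
D(-47)*((g(3) + 3) - 7) = (44*(-47)**2)*((-48*3 + 3) - 7) = (44*2209)*((-144 + 3) - 7) = 97196*(-141 - 7) = 97196*(-148) = -14385008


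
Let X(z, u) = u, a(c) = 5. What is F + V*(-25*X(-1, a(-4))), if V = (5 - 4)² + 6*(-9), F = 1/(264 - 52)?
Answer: 1404501/212 ≈ 6625.0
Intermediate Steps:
F = 1/212 ≈ 0.0047170
V = -53 (V = 1² - 54 = 1 - 54 = -53)
F + V*(-25*X(-1, a(-4))) = 1/212 - (-1325)*5 = 1/212 - 53*(-125) = 1/212 + 6625 = 1404501/212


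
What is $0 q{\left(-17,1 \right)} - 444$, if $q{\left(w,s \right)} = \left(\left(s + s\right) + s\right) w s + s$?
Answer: $-444$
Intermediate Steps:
$q{\left(w,s \right)} = s + 3 w s^{2}$ ($q{\left(w,s \right)} = \left(2 s + s\right) w s + s = 3 s w s + s = 3 w s^{2} + s = s + 3 w s^{2}$)
$0 q{\left(-17,1 \right)} - 444 = 0 \cdot 1 \left(1 + 3 \cdot 1 \left(-17\right)\right) - 444 = 0 \cdot 1 \left(1 - 51\right) - 444 = 0 \cdot 1 \left(-50\right) - 444 = 0 \left(-50\right) - 444 = 0 - 444 = -444$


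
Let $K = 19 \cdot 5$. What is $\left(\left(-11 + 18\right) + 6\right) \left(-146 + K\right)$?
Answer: $-663$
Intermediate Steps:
$K = 95$
$\left(\left(-11 + 18\right) + 6\right) \left(-146 + K\right) = \left(\left(-11 + 18\right) + 6\right) \left(-146 + 95\right) = \left(7 + 6\right) \left(-51\right) = 13 \left(-51\right) = -663$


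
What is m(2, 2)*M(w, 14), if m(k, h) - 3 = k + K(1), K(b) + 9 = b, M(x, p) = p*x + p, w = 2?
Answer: -126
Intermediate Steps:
M(x, p) = p + p*x
K(b) = -9 + b
m(k, h) = -5 + k (m(k, h) = 3 + (k + (-9 + 1)) = 3 + (k - 8) = 3 + (-8 + k) = -5 + k)
m(2, 2)*M(w, 14) = (-5 + 2)*(14*(1 + 2)) = -42*3 = -3*42 = -126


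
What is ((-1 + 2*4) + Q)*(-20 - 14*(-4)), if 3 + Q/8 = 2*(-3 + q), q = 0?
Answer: -2340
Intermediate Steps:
Q = -72 (Q = -24 + 8*(2*(-3 + 0)) = -24 + 8*(2*(-3)) = -24 + 8*(-6) = -24 - 48 = -72)
((-1 + 2*4) + Q)*(-20 - 14*(-4)) = ((-1 + 2*4) - 72)*(-20 - 14*(-4)) = ((-1 + 8) - 72)*(-20 + 56) = (7 - 72)*36 = -65*36 = -2340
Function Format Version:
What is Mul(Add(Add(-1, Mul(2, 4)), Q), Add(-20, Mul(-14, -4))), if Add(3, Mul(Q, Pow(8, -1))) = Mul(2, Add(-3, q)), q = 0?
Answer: -2340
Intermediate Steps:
Q = -72 (Q = Add(-24, Mul(8, Mul(2, Add(-3, 0)))) = Add(-24, Mul(8, Mul(2, -3))) = Add(-24, Mul(8, -6)) = Add(-24, -48) = -72)
Mul(Add(Add(-1, Mul(2, 4)), Q), Add(-20, Mul(-14, -4))) = Mul(Add(Add(-1, Mul(2, 4)), -72), Add(-20, Mul(-14, -4))) = Mul(Add(Add(-1, 8), -72), Add(-20, 56)) = Mul(Add(7, -72), 36) = Mul(-65, 36) = -2340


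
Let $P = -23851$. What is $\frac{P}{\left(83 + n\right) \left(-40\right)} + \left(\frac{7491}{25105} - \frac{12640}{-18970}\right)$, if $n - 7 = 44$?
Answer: $\frac{276427940871}{51053126320} \approx 5.4145$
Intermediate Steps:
$n = 51$ ($n = 7 + 44 = 51$)
$\frac{P}{\left(83 + n\right) \left(-40\right)} + \left(\frac{7491}{25105} - \frac{12640}{-18970}\right) = - \frac{23851}{\left(83 + 51\right) \left(-40\right)} + \left(\frac{7491}{25105} - \frac{12640}{-18970}\right) = - \frac{23851}{134 \left(-40\right)} + \left(7491 \cdot \frac{1}{25105} - - \frac{1264}{1897}\right) = - \frac{23851}{-5360} + \left(\frac{7491}{25105} + \frac{1264}{1897}\right) = \left(-23851\right) \left(- \frac{1}{5360}\right) + \frac{45943147}{47624185} = \frac{23851}{5360} + \frac{45943147}{47624185} = \frac{276427940871}{51053126320}$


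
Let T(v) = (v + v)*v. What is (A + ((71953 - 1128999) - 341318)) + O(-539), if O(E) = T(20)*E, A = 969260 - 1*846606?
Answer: -1706910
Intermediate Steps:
T(v) = 2*v² (T(v) = (2*v)*v = 2*v²)
A = 122654 (A = 969260 - 846606 = 122654)
O(E) = 800*E (O(E) = (2*20²)*E = (2*400)*E = 800*E)
(A + ((71953 - 1128999) - 341318)) + O(-539) = (122654 + ((71953 - 1128999) - 341318)) + 800*(-539) = (122654 + (-1057046 - 341318)) - 431200 = (122654 - 1398364) - 431200 = -1275710 - 431200 = -1706910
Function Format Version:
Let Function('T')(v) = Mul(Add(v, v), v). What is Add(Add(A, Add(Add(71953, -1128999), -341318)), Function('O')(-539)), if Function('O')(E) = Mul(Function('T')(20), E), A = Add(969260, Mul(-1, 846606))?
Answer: -1706910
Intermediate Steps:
Function('T')(v) = Mul(2, Pow(v, 2)) (Function('T')(v) = Mul(Mul(2, v), v) = Mul(2, Pow(v, 2)))
A = 122654 (A = Add(969260, -846606) = 122654)
Function('O')(E) = Mul(800, E) (Function('O')(E) = Mul(Mul(2, Pow(20, 2)), E) = Mul(Mul(2, 400), E) = Mul(800, E))
Add(Add(A, Add(Add(71953, -1128999), -341318)), Function('O')(-539)) = Add(Add(122654, Add(Add(71953, -1128999), -341318)), Mul(800, -539)) = Add(Add(122654, Add(-1057046, -341318)), -431200) = Add(Add(122654, -1398364), -431200) = Add(-1275710, -431200) = -1706910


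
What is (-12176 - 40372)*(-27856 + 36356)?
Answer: -446658000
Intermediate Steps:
(-12176 - 40372)*(-27856 + 36356) = -52548*8500 = -446658000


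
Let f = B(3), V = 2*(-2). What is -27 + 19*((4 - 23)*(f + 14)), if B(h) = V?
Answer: -3637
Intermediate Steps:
V = -4
B(h) = -4
f = -4
-27 + 19*((4 - 23)*(f + 14)) = -27 + 19*((4 - 23)*(-4 + 14)) = -27 + 19*(-19*10) = -27 + 19*(-190) = -27 - 3610 = -3637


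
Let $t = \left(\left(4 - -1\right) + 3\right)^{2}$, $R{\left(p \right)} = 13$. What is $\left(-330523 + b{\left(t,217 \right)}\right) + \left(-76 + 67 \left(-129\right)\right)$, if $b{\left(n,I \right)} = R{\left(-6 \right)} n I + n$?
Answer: $-158634$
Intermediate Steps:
$t = 64$ ($t = \left(\left(4 + 1\right) + 3\right)^{2} = \left(5 + 3\right)^{2} = 8^{2} = 64$)
$b{\left(n,I \right)} = n + 13 I n$ ($b{\left(n,I \right)} = 13 n I + n = 13 I n + n = n + 13 I n$)
$\left(-330523 + b{\left(t,217 \right)}\right) + \left(-76 + 67 \left(-129\right)\right) = \left(-330523 + 64 \left(1 + 13 \cdot 217\right)\right) + \left(-76 + 67 \left(-129\right)\right) = \left(-330523 + 64 \left(1 + 2821\right)\right) - 8719 = \left(-330523 + 64 \cdot 2822\right) - 8719 = \left(-330523 + 180608\right) - 8719 = -149915 - 8719 = -158634$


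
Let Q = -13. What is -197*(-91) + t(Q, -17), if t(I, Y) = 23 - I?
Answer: 17963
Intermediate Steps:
-197*(-91) + t(Q, -17) = -197*(-91) + (23 - 1*(-13)) = 17927 + (23 + 13) = 17927 + 36 = 17963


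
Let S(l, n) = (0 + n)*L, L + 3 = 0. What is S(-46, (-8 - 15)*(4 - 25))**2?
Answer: 2099601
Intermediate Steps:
L = -3 (L = -3 + 0 = -3)
S(l, n) = -3*n (S(l, n) = (0 + n)*(-3) = n*(-3) = -3*n)
S(-46, (-8 - 15)*(4 - 25))**2 = (-3*(-8 - 15)*(4 - 25))**2 = (-(-69)*(-21))**2 = (-3*483)**2 = (-1449)**2 = 2099601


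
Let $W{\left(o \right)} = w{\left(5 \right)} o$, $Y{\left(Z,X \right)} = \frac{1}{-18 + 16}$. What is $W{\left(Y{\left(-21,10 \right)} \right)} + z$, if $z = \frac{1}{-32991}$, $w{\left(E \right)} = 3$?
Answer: $- \frac{98975}{65982} \approx -1.5$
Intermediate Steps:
$Y{\left(Z,X \right)} = - \frac{1}{2}$ ($Y{\left(Z,X \right)} = \frac{1}{-2} = - \frac{1}{2}$)
$W{\left(o \right)} = 3 o$
$z = - \frac{1}{32991} \approx -3.0311 \cdot 10^{-5}$
$W{\left(Y{\left(-21,10 \right)} \right)} + z = 3 \left(- \frac{1}{2}\right) - \frac{1}{32991} = - \frac{3}{2} - \frac{1}{32991} = - \frac{98975}{65982}$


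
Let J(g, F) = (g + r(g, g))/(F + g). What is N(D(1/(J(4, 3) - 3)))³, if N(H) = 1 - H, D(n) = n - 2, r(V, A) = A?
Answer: 97336/2197 ≈ 44.304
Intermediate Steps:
J(g, F) = 2*g/(F + g) (J(g, F) = (g + g)/(F + g) = (2*g)/(F + g) = 2*g/(F + g))
D(n) = -2 + n
N(D(1/(J(4, 3) - 3)))³ = (1 - (-2 + 1/(2*4/(3 + 4) - 3)))³ = (1 - (-2 + 1/(2*4/7 - 3)))³ = (1 - (-2 + 1/(2*4*(⅐) - 3)))³ = (1 - (-2 + 1/(8/7 - 3)))³ = (1 - (-2 + 1/(-13/7)))³ = (1 - (-2 - 7/13))³ = (1 - 1*(-33/13))³ = (1 + 33/13)³ = (46/13)³ = 97336/2197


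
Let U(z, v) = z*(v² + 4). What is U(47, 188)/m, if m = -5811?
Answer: -1661356/5811 ≈ -285.90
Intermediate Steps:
U(z, v) = z*(4 + v²)
U(47, 188)/m = (47*(4 + 188²))/(-5811) = (47*(4 + 35344))*(-1/5811) = (47*35348)*(-1/5811) = 1661356*(-1/5811) = -1661356/5811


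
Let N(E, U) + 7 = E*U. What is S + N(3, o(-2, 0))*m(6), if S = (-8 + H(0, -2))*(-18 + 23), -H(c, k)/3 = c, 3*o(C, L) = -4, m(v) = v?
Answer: -106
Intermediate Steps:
o(C, L) = -4/3 (o(C, L) = (1/3)*(-4) = -4/3)
H(c, k) = -3*c
N(E, U) = -7 + E*U
S = -40 (S = (-8 - 3*0)*(-18 + 23) = (-8 + 0)*5 = -8*5 = -40)
S + N(3, o(-2, 0))*m(6) = -40 + (-7 + 3*(-4/3))*6 = -40 + (-7 - 4)*6 = -40 - 11*6 = -40 - 66 = -106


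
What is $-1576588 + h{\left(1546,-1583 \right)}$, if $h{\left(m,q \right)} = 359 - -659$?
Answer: $-1575570$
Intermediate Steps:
$h{\left(m,q \right)} = 1018$ ($h{\left(m,q \right)} = 359 + 659 = 1018$)
$-1576588 + h{\left(1546,-1583 \right)} = -1576588 + 1018 = -1575570$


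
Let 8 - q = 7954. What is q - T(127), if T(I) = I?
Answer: -8073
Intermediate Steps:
q = -7946 (q = 8 - 1*7954 = 8 - 7954 = -7946)
q - T(127) = -7946 - 1*127 = -7946 - 127 = -8073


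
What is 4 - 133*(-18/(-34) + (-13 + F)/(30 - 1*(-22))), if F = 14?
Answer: -60969/884 ≈ -68.969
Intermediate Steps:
4 - 133*(-18/(-34) + (-13 + F)/(30 - 1*(-22))) = 4 - 133*(-18/(-34) + (-13 + 14)/(30 - 1*(-22))) = 4 - 133*(-18*(-1/34) + 1/(30 + 22)) = 4 - 133*(9/17 + 1/52) = 4 - 133*485/884 = 4 - 64505/884 = -60969/884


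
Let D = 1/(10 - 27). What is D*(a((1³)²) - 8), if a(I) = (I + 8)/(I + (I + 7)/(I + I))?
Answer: 31/85 ≈ 0.36471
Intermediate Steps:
D = -1/17 (D = 1/(-17) = -1/17 ≈ -0.058824)
a(I) = (8 + I)/(I + (7 + I)/(2*I)) (a(I) = (8 + I)/(I + (7 + I)/((2*I))) = (8 + I)/(I + (7 + I)*(1/(2*I))) = (8 + I)/(I + (7 + I)/(2*I)))
D*(a((1³)²) - 8) = -(2*(1³)²*(8 + (1³)²)/(7 + (1³)² + 2*((1³)²)²) - 8)/17 = -(2*1²*(8 + 1²)/(7 + 1² + 2*(1²)²) - 8)/17 = -(2*1*(8 + 1)/(7 + 1 + 2*1²) - 8)/17 = -(2*1*9/(7 + 1 + 2*1) - 8)/17 = -(2*1*9/(7 + 1 + 2) - 8)/17 = -(2*1*9/10 - 8)/17 = -(2*1*(⅒)*9 - 8)/17 = -(9/5 - 8)/17 = -1/17*(-31/5) = 31/85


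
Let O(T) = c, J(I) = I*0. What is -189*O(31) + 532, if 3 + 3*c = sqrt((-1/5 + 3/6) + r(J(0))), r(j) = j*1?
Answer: 721 - 63*sqrt(30)/10 ≈ 686.49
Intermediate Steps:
J(I) = 0
r(j) = j
c = -1 + sqrt(30)/30 (c = -1 + sqrt((-1/5 + 3/6) + 0)/3 = -1 + sqrt((-1*1/5 + 3*(1/6)) + 0)/3 = -1 + sqrt((-1/5 + 1/2) + 0)/3 = -1 + sqrt(3/10 + 0)/3 = -1 + sqrt(3/10)/3 = -1 + (sqrt(30)/10)/3 = -1 + sqrt(30)/30 ≈ -0.81743)
O(T) = -1 + sqrt(30)/30
-189*O(31) + 532 = -189*(-1 + sqrt(30)/30) + 532 = (189 - 63*sqrt(30)/10) + 532 = 721 - 63*sqrt(30)/10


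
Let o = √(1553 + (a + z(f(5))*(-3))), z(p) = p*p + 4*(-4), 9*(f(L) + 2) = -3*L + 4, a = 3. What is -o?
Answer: -√127401/9 ≈ -39.659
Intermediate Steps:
f(L) = -14/9 - L/3 (f(L) = -2 + (-3*L + 4)/9 = -2 + (4 - 3*L)/9 = -2 + (4/9 - L/3) = -14/9 - L/3)
z(p) = -16 + p² (z(p) = p² - 16 = -16 + p²)
o = √127401/9 (o = √(1553 + (3 + (-16 + (-14/9 - ⅓*5)²)*(-3))) = √(1553 + (3 + (-16 + (-14/9 - 5/3)²)*(-3))) = √(1553 + (3 + (-16 + (-29/9)²)*(-3))) = √(1553 + (3 + (-16 + 841/81)*(-3))) = √(1553 + (3 - 455/81*(-3))) = √(1553 + (3 + 455/27)) = √(1553 + 536/27) = √(42467/27) = √127401/9 ≈ 39.659)
-o = -√127401/9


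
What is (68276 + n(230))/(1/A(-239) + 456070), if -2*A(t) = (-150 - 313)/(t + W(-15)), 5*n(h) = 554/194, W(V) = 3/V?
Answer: 15331845431/102412566826 ≈ 0.14971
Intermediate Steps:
n(h) = 277/485 (n(h) = (554/194)/5 = (554*(1/194))/5 = (1/5)*(277/97) = 277/485)
A(t) = 463/(2*(-1/5 + t)) (A(t) = -(-150 - 313)/(2*(t + 3/(-15))) = -(-463)/(2*(t + 3*(-1/15))) = -(-463)/(2*(t - 1/5)) = -(-463)/(2*(-1/5 + t)) = 463/(2*(-1/5 + t)))
(68276 + n(230))/(1/A(-239) + 456070) = (68276 + 277/485)/(1/(2315/(2*(-1 + 5*(-239)))) + 456070) = 33114137/(485*(1/(2315/(2*(-1 - 1195))) + 456070)) = 33114137/(485*(1/((2315/2)/(-1196)) + 456070)) = 33114137/(485*(1/((2315/2)*(-1/1196)) + 456070)) = 33114137/(485*(1/(-2315/2392) + 456070)) = 33114137/(485*(-2392/2315 + 456070)) = 33114137/(485*(1055799658/2315)) = (33114137/485)*(2315/1055799658) = 15331845431/102412566826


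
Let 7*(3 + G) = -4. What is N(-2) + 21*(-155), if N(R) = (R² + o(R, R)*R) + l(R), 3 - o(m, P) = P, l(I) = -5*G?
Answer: -22702/7 ≈ -3243.1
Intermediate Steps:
G = -25/7 (G = -3 + (⅐)*(-4) = -3 - 4/7 = -25/7 ≈ -3.5714)
l(I) = 125/7 (l(I) = -5*(-25/7) = 125/7)
o(m, P) = 3 - P
N(R) = 125/7 + R² + R*(3 - R) (N(R) = (R² + (3 - R)*R) + 125/7 = (R² + R*(3 - R)) + 125/7 = 125/7 + R² + R*(3 - R))
N(-2) + 21*(-155) = (125/7 + 3*(-2)) + 21*(-155) = (125/7 - 6) - 3255 = 83/7 - 3255 = -22702/7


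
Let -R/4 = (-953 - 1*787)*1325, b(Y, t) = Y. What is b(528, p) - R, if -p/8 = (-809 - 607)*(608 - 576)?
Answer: -9221472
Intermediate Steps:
p = 362496 (p = -8*(-809 - 607)*(608 - 576) = -(-11328)*32 = -8*(-45312) = 362496)
R = 9222000 (R = -4*(-953 - 1*787)*1325 = -4*(-953 - 787)*1325 = -(-6960)*1325 = -4*(-2305500) = 9222000)
b(528, p) - R = 528 - 1*9222000 = 528 - 9222000 = -9221472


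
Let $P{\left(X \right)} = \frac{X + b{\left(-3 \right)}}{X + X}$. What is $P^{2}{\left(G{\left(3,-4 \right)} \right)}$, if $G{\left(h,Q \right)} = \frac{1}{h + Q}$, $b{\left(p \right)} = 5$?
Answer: $4$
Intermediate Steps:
$G{\left(h,Q \right)} = \frac{1}{Q + h}$
$P{\left(X \right)} = \frac{5 + X}{2 X}$ ($P{\left(X \right)} = \frac{X + 5}{X + X} = \frac{5 + X}{2 X}$)
$P^{2}{\left(G{\left(3,-4 \right)} \right)} = \left(\frac{5 + \frac{1}{-4 + 3}}{2 \frac{1}{-4 + 3}}\right)^{2} = \left(\frac{5 + \frac{1}{-1}}{2 \frac{1}{-1}}\right)^{2} = \left(\frac{5 - 1}{2 \left(-1\right)}\right)^{2} = \left(\frac{1}{2} \left(-1\right) 4\right)^{2} = \left(-2\right)^{2} = 4$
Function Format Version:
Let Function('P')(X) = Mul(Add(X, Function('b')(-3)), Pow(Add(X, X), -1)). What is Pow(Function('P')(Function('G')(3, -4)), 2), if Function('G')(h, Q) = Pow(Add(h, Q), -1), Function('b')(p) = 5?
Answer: 4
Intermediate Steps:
Function('G')(h, Q) = Pow(Add(Q, h), -1)
Function('P')(X) = Mul(Rational(1, 2), Pow(X, -1), Add(5, X)) (Function('P')(X) = Mul(Add(X, 5), Pow(Add(X, X), -1)) = Mul(Add(5, X), Pow(Mul(2, X), -1)) = Mul(Add(5, X), Mul(Rational(1, 2), Pow(X, -1))) = Mul(Rational(1, 2), Pow(X, -1), Add(5, X)))
Pow(Function('P')(Function('G')(3, -4)), 2) = Pow(Mul(Rational(1, 2), Pow(Pow(Add(-4, 3), -1), -1), Add(5, Pow(Add(-4, 3), -1))), 2) = Pow(Mul(Rational(1, 2), Pow(Pow(-1, -1), -1), Add(5, Pow(-1, -1))), 2) = Pow(Mul(Rational(1, 2), Pow(-1, -1), Add(5, -1)), 2) = Pow(Mul(Rational(1, 2), -1, 4), 2) = Pow(-2, 2) = 4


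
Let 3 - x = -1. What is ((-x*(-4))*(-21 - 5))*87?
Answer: -36192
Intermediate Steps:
x = 4 (x = 3 - 1*(-1) = 3 + 1 = 4)
((-x*(-4))*(-21 - 5))*87 = ((-1*4*(-4))*(-21 - 5))*87 = (-4*(-4)*(-26))*87 = (16*(-26))*87 = -416*87 = -36192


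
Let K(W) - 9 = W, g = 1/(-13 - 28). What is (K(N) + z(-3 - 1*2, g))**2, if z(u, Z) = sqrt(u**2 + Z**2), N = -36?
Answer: (1107 - sqrt(42026))**2/1681 ≈ 484.00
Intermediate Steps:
g = -1/41 (g = 1/(-41) = -1/41 ≈ -0.024390)
K(W) = 9 + W
z(u, Z) = sqrt(Z**2 + u**2)
(K(N) + z(-3 - 1*2, g))**2 = ((9 - 36) + sqrt((-1/41)**2 + (-3 - 1*2)**2))**2 = (-27 + sqrt(1/1681 + (-3 - 2)**2))**2 = (-27 + sqrt(1/1681 + (-5)**2))**2 = (-27 + sqrt(1/1681 + 25))**2 = (-27 + sqrt(42026/1681))**2 = (-27 + sqrt(42026)/41)**2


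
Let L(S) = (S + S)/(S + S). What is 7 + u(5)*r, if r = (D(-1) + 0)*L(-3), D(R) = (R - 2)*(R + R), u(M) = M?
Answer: 37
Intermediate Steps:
L(S) = 1 (L(S) = (2*S)/((2*S)) = (2*S)*(1/(2*S)) = 1)
D(R) = 2*R*(-2 + R) (D(R) = (-2 + R)*(2*R) = 2*R*(-2 + R))
r = 6 (r = (2*(-1)*(-2 - 1) + 0)*1 = (2*(-1)*(-3) + 0)*1 = (6 + 0)*1 = 6*1 = 6)
7 + u(5)*r = 7 + 5*6 = 7 + 30 = 37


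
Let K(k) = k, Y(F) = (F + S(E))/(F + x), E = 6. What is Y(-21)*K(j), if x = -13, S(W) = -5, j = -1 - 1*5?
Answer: -78/17 ≈ -4.5882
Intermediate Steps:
j = -6 (j = -1 - 5 = -6)
Y(F) = (-5 + F)/(-13 + F) (Y(F) = (F - 5)/(F - 13) = (-5 + F)/(-13 + F))
Y(-21)*K(j) = ((-5 - 21)/(-13 - 21))*(-6) = (-26/(-34))*(-6) = -1/34*(-26)*(-6) = (13/17)*(-6) = -78/17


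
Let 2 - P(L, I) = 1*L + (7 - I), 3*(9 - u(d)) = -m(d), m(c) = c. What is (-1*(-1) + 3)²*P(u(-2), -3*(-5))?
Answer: 80/3 ≈ 26.667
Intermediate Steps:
u(d) = 9 + d/3 (u(d) = 9 - (-1)*d/3 = 9 + d/3)
P(L, I) = -5 + I - L (P(L, I) = 2 - (1*L + (7 - I)) = 2 - (L + (7 - I)) = 2 - (7 + L - I) = 2 + (-7 + I - L) = -5 + I - L)
(-1*(-1) + 3)²*P(u(-2), -3*(-5)) = (-1*(-1) + 3)²*(-5 - 3*(-5) - (9 + (⅓)*(-2))) = (1 + 3)²*(-5 + 15 - (9 - ⅔)) = 4²*(-5 + 15 - 1*25/3) = 16*(-5 + 15 - 25/3) = 16*(5/3) = 80/3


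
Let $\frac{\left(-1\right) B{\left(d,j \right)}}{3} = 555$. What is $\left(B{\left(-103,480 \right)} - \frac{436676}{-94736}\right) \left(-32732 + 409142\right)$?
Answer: $- \frac{7401103469655}{11842} \approx -6.2499 \cdot 10^{8}$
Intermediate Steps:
$B{\left(d,j \right)} = -1665$ ($B{\left(d,j \right)} = \left(-3\right) 555 = -1665$)
$\left(B{\left(-103,480 \right)} - \frac{436676}{-94736}\right) \left(-32732 + 409142\right) = \left(-1665 - \frac{436676}{-94736}\right) \left(-32732 + 409142\right) = \left(-1665 - - \frac{109169}{23684}\right) 376410 = \left(-1665 + \frac{109169}{23684}\right) 376410 = \left(- \frac{39324691}{23684}\right) 376410 = - \frac{7401103469655}{11842}$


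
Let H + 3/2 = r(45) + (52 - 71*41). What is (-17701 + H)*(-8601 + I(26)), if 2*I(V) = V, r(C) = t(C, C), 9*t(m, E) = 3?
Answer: 529737898/3 ≈ 1.7658e+8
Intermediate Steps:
t(m, E) = ⅓ (t(m, E) = (⅑)*3 = ⅓)
r(C) = ⅓
I(V) = V/2
H = -17161/6 (H = -3/2 + (⅓ + (52 - 71*41)) = -3/2 + (⅓ + (52 - 2911)) = -3/2 + (⅓ - 2859) = -3/2 - 8576/3 = -17161/6 ≈ -2860.2)
(-17701 + H)*(-8601 + I(26)) = (-17701 - 17161/6)*(-8601 + (½)*26) = -123367*(-8601 + 13)/6 = -123367/6*(-8588) = 529737898/3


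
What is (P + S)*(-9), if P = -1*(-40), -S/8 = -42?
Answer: -3384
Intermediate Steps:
S = 336 (S = -8*(-42) = 336)
P = 40
(P + S)*(-9) = (40 + 336)*(-9) = 376*(-9) = -3384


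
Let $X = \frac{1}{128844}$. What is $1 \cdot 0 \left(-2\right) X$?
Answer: $0$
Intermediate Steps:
$X = \frac{1}{128844} \approx 7.7613 \cdot 10^{-6}$
$1 \cdot 0 \left(-2\right) X = 1 \cdot 0 \left(-2\right) \frac{1}{128844} = 0 \left(-2\right) \frac{1}{128844} = 0 \cdot \frac{1}{128844} = 0$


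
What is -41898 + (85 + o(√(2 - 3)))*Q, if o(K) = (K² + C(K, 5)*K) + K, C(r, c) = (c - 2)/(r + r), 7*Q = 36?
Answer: -290208/7 + 36*I/7 ≈ -41458.0 + 5.1429*I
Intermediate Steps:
Q = 36/7 (Q = (⅐)*36 = 36/7 ≈ 5.1429)
C(r, c) = (-2 + c)/(2*r) (C(r, c) = (-2 + c)/((2*r)) = (-2 + c)*(1/(2*r)) = (-2 + c)/(2*r))
o(K) = 3/2 + K + K² (o(K) = (K² + ((-2 + 5)/(2*K))*K) + K = (K² + ((½)*3/K)*K) + K = (K² + (3/(2*K))*K) + K = (K² + 3/2) + K = (3/2 + K²) + K = 3/2 + K + K²)
-41898 + (85 + o(√(2 - 3)))*Q = -41898 + (85 + (3/2 + √(2 - 3) + (√(2 - 3))²))*(36/7) = -41898 + (85 + (3/2 + √(-1) + (√(-1))²))*(36/7) = -41898 + (85 + (3/2 + I + I²))*(36/7) = -41898 + (85 + (3/2 + I - 1))*(36/7) = -41898 + (85 + (½ + I))*(36/7) = -41898 + (171/2 + I)*(36/7) = -41898 + (3078/7 + 36*I/7) = -290208/7 + 36*I/7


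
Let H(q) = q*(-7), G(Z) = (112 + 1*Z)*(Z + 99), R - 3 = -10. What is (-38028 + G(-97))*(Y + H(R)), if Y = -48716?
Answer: 1849248666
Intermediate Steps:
R = -7 (R = 3 - 10 = -7)
G(Z) = (99 + Z)*(112 + Z) (G(Z) = (112 + Z)*(99 + Z) = (99 + Z)*(112 + Z))
H(q) = -7*q
(-38028 + G(-97))*(Y + H(R)) = (-38028 + (11088 + (-97)**2 + 211*(-97)))*(-48716 - 7*(-7)) = (-38028 + (11088 + 9409 - 20467))*(-48716 + 49) = (-38028 + 30)*(-48667) = -37998*(-48667) = 1849248666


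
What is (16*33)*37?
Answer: 19536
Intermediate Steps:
(16*33)*37 = 528*37 = 19536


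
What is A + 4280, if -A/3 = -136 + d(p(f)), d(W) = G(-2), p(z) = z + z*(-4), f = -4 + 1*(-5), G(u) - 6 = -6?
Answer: 4688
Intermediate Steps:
G(u) = 0 (G(u) = 6 - 6 = 0)
f = -9 (f = -4 - 5 = -9)
p(z) = -3*z (p(z) = z - 4*z = -3*z)
d(W) = 0
A = 408 (A = -3*(-136 + 0) = -3*(-136) = 408)
A + 4280 = 408 + 4280 = 4688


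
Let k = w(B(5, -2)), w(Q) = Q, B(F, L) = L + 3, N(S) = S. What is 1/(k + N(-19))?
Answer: -1/18 ≈ -0.055556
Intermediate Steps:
B(F, L) = 3 + L
k = 1 (k = 3 - 2 = 1)
1/(k + N(-19)) = 1/(1 - 19) = 1/(-18) = -1/18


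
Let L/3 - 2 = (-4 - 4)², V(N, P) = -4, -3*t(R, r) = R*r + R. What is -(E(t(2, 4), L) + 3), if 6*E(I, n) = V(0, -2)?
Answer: -7/3 ≈ -2.3333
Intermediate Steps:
t(R, r) = -R/3 - R*r/3 (t(R, r) = -(R*r + R)/3 = -(R + R*r)/3 = -R/3 - R*r/3)
L = 198 (L = 6 + 3*(-4 - 4)² = 6 + 3*(-8)² = 6 + 3*64 = 6 + 192 = 198)
E(I, n) = -⅔ (E(I, n) = (⅙)*(-4) = -⅔)
-(E(t(2, 4), L) + 3) = -(-⅔ + 3) = -1*7/3 = -7/3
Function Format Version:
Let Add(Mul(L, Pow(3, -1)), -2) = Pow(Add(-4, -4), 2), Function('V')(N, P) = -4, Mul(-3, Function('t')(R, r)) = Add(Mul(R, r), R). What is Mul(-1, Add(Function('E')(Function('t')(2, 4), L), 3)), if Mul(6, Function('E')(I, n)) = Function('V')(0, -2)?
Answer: Rational(-7, 3) ≈ -2.3333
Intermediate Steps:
Function('t')(R, r) = Add(Mul(Rational(-1, 3), R), Mul(Rational(-1, 3), R, r)) (Function('t')(R, r) = Mul(Rational(-1, 3), Add(Mul(R, r), R)) = Mul(Rational(-1, 3), Add(R, Mul(R, r))) = Add(Mul(Rational(-1, 3), R), Mul(Rational(-1, 3), R, r)))
L = 198 (L = Add(6, Mul(3, Pow(Add(-4, -4), 2))) = Add(6, Mul(3, Pow(-8, 2))) = Add(6, Mul(3, 64)) = Add(6, 192) = 198)
Function('E')(I, n) = Rational(-2, 3) (Function('E')(I, n) = Mul(Rational(1, 6), -4) = Rational(-2, 3))
Mul(-1, Add(Function('E')(Function('t')(2, 4), L), 3)) = Mul(-1, Add(Rational(-2, 3), 3)) = Mul(-1, Rational(7, 3)) = Rational(-7, 3)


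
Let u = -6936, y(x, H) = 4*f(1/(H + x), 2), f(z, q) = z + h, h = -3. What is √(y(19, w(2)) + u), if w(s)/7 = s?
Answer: 4*I*√472890/33 ≈ 83.354*I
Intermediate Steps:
w(s) = 7*s
f(z, q) = -3 + z (f(z, q) = z - 3 = -3 + z)
y(x, H) = -12 + 4/(H + x) (y(x, H) = 4*(-3 + 1/(H + x)) = -12 + 4/(H + x))
√(y(19, w(2)) + u) = √(4*(1 - 21*2 - 3*19)/(7*2 + 19) - 6936) = √(4*(1 - 3*14 - 57)/(14 + 19) - 6936) = √(4*(1 - 42 - 57)/33 - 6936) = √(4*(1/33)*(-98) - 6936) = √(-392/33 - 6936) = √(-229280/33) = 4*I*√472890/33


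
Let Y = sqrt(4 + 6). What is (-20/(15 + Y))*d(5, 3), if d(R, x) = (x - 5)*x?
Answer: 360/43 - 24*sqrt(10)/43 ≈ 6.6071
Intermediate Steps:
d(R, x) = x*(-5 + x) (d(R, x) = (-5 + x)*x = x*(-5 + x))
Y = sqrt(10) ≈ 3.1623
(-20/(15 + Y))*d(5, 3) = (-20/(15 + sqrt(10)))*(3*(-5 + 3)) = (-20/(15 + sqrt(10)))*(3*(-2)) = -20/(15 + sqrt(10))*(-6) = 120/(15 + sqrt(10))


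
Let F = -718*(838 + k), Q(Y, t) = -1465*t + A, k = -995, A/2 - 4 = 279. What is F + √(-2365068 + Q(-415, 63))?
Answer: 112726 + I*√2456797 ≈ 1.1273e+5 + 1567.4*I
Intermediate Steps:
A = 566 (A = 8 + 2*279 = 8 + 558 = 566)
Q(Y, t) = 566 - 1465*t (Q(Y, t) = -1465*t + 566 = 566 - 1465*t)
F = 112726 (F = -718*(838 - 995) = -718*(-157) = 112726)
F + √(-2365068 + Q(-415, 63)) = 112726 + √(-2365068 + (566 - 1465*63)) = 112726 + √(-2365068 + (566 - 92295)) = 112726 + √(-2365068 - 91729) = 112726 + √(-2456797) = 112726 + I*√2456797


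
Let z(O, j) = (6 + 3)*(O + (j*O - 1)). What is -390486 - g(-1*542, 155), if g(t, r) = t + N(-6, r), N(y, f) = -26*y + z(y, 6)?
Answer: -389713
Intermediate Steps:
z(O, j) = -9 + 9*O + 9*O*j (z(O, j) = 9*(O + (O*j - 1)) = 9*(O + (-1 + O*j)) = 9*(-1 + O + O*j) = -9 + 9*O + 9*O*j)
N(y, f) = -9 + 37*y (N(y, f) = -26*y + (-9 + 9*y + 9*y*6) = -26*y + (-9 + 9*y + 54*y) = -26*y + (-9 + 63*y) = -9 + 37*y)
g(t, r) = -231 + t (g(t, r) = t + (-9 + 37*(-6)) = t + (-9 - 222) = t - 231 = -231 + t)
-390486 - g(-1*542, 155) = -390486 - (-231 - 1*542) = -390486 - (-231 - 542) = -390486 - 1*(-773) = -390486 + 773 = -389713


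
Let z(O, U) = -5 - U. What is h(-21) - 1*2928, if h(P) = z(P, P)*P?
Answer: -3264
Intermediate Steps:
h(P) = P*(-5 - P) (h(P) = (-5 - P)*P = P*(-5 - P))
h(-21) - 1*2928 = -1*(-21)*(5 - 21) - 1*2928 = -1*(-21)*(-16) - 2928 = -336 - 2928 = -3264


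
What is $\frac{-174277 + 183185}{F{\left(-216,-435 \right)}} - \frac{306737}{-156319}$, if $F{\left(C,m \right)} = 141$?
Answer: $\frac{1435739569}{22040979} \approx 65.14$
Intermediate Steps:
$\frac{-174277 + 183185}{F{\left(-216,-435 \right)}} - \frac{306737}{-156319} = \frac{-174277 + 183185}{141} - \frac{306737}{-156319} = 8908 \cdot \frac{1}{141} - - \frac{306737}{156319} = \frac{8908}{141} + \frac{306737}{156319} = \frac{1435739569}{22040979}$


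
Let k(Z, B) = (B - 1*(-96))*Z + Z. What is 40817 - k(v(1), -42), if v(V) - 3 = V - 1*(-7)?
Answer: 40212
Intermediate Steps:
v(V) = 10 + V (v(V) = 3 + (V - 1*(-7)) = 3 + (V + 7) = 3 + (7 + V) = 10 + V)
k(Z, B) = Z + Z*(96 + B) (k(Z, B) = (B + 96)*Z + Z = (96 + B)*Z + Z = Z*(96 + B) + Z = Z + Z*(96 + B))
40817 - k(v(1), -42) = 40817 - (10 + 1)*(97 - 42) = 40817 - 11*55 = 40817 - 1*605 = 40817 - 605 = 40212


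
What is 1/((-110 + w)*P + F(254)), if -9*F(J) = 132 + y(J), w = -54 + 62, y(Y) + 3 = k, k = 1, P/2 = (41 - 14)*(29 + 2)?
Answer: -9/1536862 ≈ -5.8561e-6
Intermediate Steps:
P = 1674 (P = 2*((41 - 14)*(29 + 2)) = 2*(27*31) = 2*837 = 1674)
y(Y) = -2 (y(Y) = -3 + 1 = -2)
w = 8
F(J) = -130/9 (F(J) = -(132 - 2)/9 = -⅑*130 = -130/9)
1/((-110 + w)*P + F(254)) = 1/((-110 + 8)*1674 - 130/9) = 1/(-102*1674 - 130/9) = 1/(-170748 - 130/9) = 1/(-1536862/9) = -9/1536862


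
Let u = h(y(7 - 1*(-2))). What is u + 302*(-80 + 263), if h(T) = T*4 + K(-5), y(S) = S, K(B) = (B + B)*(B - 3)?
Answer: 55382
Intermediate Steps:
K(B) = 2*B*(-3 + B) (K(B) = (2*B)*(-3 + B) = 2*B*(-3 + B))
h(T) = 80 + 4*T (h(T) = T*4 + 2*(-5)*(-3 - 5) = 4*T + 2*(-5)*(-8) = 4*T + 80 = 80 + 4*T)
u = 116 (u = 80 + 4*(7 - 1*(-2)) = 80 + 4*(7 + 2) = 80 + 4*9 = 80 + 36 = 116)
u + 302*(-80 + 263) = 116 + 302*(-80 + 263) = 116 + 302*183 = 116 + 55266 = 55382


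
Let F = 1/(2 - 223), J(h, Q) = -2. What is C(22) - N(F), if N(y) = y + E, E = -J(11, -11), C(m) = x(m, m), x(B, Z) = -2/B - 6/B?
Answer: -5735/2431 ≈ -2.3591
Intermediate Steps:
F = -1/221 (F = 1/(-221) = -1/221 ≈ -0.0045249)
x(B, Z) = -8/B
C(m) = -8/m
E = 2 (E = -1*(-2) = 2)
N(y) = 2 + y (N(y) = y + 2 = 2 + y)
C(22) - N(F) = -8/22 - (2 - 1/221) = -8*1/22 - 1*441/221 = -4/11 - 441/221 = -5735/2431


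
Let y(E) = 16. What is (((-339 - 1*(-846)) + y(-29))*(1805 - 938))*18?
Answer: 8161938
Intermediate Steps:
(((-339 - 1*(-846)) + y(-29))*(1805 - 938))*18 = (((-339 - 1*(-846)) + 16)*(1805 - 938))*18 = (((-339 + 846) + 16)*867)*18 = ((507 + 16)*867)*18 = (523*867)*18 = 453441*18 = 8161938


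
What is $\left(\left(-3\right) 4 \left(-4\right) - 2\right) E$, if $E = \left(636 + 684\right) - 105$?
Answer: $55890$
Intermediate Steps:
$E = 1215$ ($E = 1320 - 105 = 1215$)
$\left(\left(-3\right) 4 \left(-4\right) - 2\right) E = \left(\left(-3\right) 4 \left(-4\right) - 2\right) 1215 = \left(\left(-12\right) \left(-4\right) - 2\right) 1215 = \left(48 - 2\right) 1215 = 46 \cdot 1215 = 55890$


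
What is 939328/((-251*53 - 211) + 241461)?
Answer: 939328/227947 ≈ 4.1208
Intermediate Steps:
939328/((-251*53 - 211) + 241461) = 939328/((-13303 - 211) + 241461) = 939328/(-13514 + 241461) = 939328/227947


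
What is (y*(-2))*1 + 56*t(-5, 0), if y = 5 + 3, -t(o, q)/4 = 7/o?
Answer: 1488/5 ≈ 297.60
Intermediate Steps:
t(o, q) = -28/o
y = 8
(y*(-2))*1 + 56*t(-5, 0) = (8*(-2))*1 + 56*(-28/(-5)) = -16*1 + 56*(-28*(-⅕)) = -16 + 56*(28/5) = -16 + 1568/5 = 1488/5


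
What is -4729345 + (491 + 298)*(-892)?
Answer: -5433133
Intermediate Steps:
-4729345 + (491 + 298)*(-892) = -4729345 + 789*(-892) = -4729345 - 703788 = -5433133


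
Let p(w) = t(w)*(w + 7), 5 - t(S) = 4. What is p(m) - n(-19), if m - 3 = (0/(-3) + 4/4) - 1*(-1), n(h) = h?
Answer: 31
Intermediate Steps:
t(S) = 1 (t(S) = 5 - 1*4 = 5 - 4 = 1)
m = 5 (m = 3 + ((0/(-3) + 4/4) - 1*(-1)) = 3 + ((0*(-⅓) + 4*(¼)) + 1) = 3 + ((0 + 1) + 1) = 3 + (1 + 1) = 3 + 2 = 5)
p(w) = 7 + w (p(w) = 1*(w + 7) = 1*(7 + w) = 7 + w)
p(m) - n(-19) = (7 + 5) - 1*(-19) = 12 + 19 = 31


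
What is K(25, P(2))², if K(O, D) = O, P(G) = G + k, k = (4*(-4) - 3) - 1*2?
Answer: 625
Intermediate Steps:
k = -21 (k = (-16 - 3) - 2 = -19 - 2 = -21)
P(G) = -21 + G (P(G) = G - 21 = -21 + G)
K(25, P(2))² = 25² = 625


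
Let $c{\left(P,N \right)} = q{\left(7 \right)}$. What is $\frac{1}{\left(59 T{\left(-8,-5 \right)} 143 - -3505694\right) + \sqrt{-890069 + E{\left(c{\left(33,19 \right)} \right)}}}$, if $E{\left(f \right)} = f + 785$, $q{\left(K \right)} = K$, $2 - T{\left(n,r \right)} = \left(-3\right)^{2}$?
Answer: $\frac{3446635}{11879293712502} - \frac{i \sqrt{889277}}{11879293712502} \approx 2.9014 \cdot 10^{-7} - 7.9383 \cdot 10^{-11} i$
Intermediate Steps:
$T{\left(n,r \right)} = -7$ ($T{\left(n,r \right)} = 2 - \left(-3\right)^{2} = 2 - 9 = -7$)
$c{\left(P,N \right)} = 7$
$E{\left(f \right)} = 785 + f$
$\frac{1}{\left(59 T{\left(-8,-5 \right)} 143 - -3505694\right) + \sqrt{-890069 + E{\left(c{\left(33,19 \right)} \right)}}} = \frac{1}{\left(59 \left(-7\right) 143 - -3505694\right) + \sqrt{-890069 + \left(785 + 7\right)}} = \frac{1}{\left(\left(-413\right) 143 + 3505694\right) + \sqrt{-890069 + 792}} = \frac{1}{\left(-59059 + 3505694\right) + \sqrt{-889277}} = \frac{1}{3446635 + i \sqrt{889277}}$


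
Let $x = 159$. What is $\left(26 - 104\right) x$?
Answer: $-12402$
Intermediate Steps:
$\left(26 - 104\right) x = \left(26 - 104\right) 159 = \left(-78\right) 159 = -12402$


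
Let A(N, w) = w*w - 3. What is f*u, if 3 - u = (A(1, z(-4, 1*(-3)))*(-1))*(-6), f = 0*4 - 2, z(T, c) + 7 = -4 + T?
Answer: 2658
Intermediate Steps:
z(T, c) = -11 + T (z(T, c) = -7 + (-4 + T) = -11 + T)
A(N, w) = -3 + w² (A(N, w) = w² - 3 = -3 + w²)
f = -2 (f = 0 - 2 = -2)
u = -1329 (u = 3 - (-3 + (-11 - 4)²)*(-1)*(-6) = 3 - (-3 + (-15)²)*(-1)*(-6) = 3 - (-3 + 225)*(-1)*(-6) = 3 - 222*(-1)*(-6) = 3 - (-222)*(-6) = 3 - 1*1332 = 3 - 1332 = -1329)
f*u = -2*(-1329) = 2658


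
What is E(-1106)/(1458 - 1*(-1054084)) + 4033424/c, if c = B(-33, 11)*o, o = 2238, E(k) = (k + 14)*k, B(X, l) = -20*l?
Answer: -228924978818/32481666195 ≈ -7.0478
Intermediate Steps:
E(k) = k*(14 + k) (E(k) = (14 + k)*k = k*(14 + k))
c = -492360 (c = -20*11*2238 = -220*2238 = -492360)
E(-1106)/(1458 - 1*(-1054084)) + 4033424/c = (-1106*(14 - 1106))/(1458 - 1*(-1054084)) + 4033424/(-492360) = (-1106*(-1092))/(1458 + 1054084) + 4033424*(-1/492360) = 1207752/1055542 - 504178/61545 = 1207752*(1/1055542) - 504178/61545 = 603876/527771 - 504178/61545 = -228924978818/32481666195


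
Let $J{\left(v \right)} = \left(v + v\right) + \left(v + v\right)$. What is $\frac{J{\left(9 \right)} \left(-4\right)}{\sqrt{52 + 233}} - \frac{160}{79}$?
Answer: $- \frac{160}{79} - \frac{48 \sqrt{285}}{95} \approx -10.555$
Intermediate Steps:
$J{\left(v \right)} = 4 v$ ($J{\left(v \right)} = 2 v + 2 v = 4 v$)
$\frac{J{\left(9 \right)} \left(-4\right)}{\sqrt{52 + 233}} - \frac{160}{79} = \frac{4 \cdot 9 \left(-4\right)}{\sqrt{52 + 233}} - \frac{160}{79} = \frac{36 \left(-4\right)}{\sqrt{285}} - \frac{160}{79} = - 144 \frac{\sqrt{285}}{285} - \frac{160}{79} = - \frac{48 \sqrt{285}}{95} - \frac{160}{79} = - \frac{160}{79} - \frac{48 \sqrt{285}}{95}$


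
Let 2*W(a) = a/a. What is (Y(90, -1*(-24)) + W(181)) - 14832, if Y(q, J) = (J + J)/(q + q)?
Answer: -444937/30 ≈ -14831.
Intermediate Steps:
Y(q, J) = J/q (Y(q, J) = (2*J)/((2*q)) = (2*J)*(1/(2*q)) = J/q)
W(a) = ½ (W(a) = (a/a)/2 = (½)*1 = ½)
(Y(90, -1*(-24)) + W(181)) - 14832 = (-1*(-24)/90 + ½) - 14832 = (24*(1/90) + ½) - 14832 = (4/15 + ½) - 14832 = 23/30 - 14832 = -444937/30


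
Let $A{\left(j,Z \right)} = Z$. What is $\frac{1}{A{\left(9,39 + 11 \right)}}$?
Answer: $\frac{1}{50} \approx 0.02$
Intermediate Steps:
$\frac{1}{A{\left(9,39 + 11 \right)}} = \frac{1}{39 + 11} = \frac{1}{50}$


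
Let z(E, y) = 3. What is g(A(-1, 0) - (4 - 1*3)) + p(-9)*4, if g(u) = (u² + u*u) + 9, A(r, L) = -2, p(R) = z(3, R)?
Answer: 39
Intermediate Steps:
p(R) = 3
g(u) = 9 + 2*u² (g(u) = (u² + u²) + 9 = 2*u² + 9 = 9 + 2*u²)
g(A(-1, 0) - (4 - 1*3)) + p(-9)*4 = (9 + 2*(-2 - (4 - 1*3))²) + 3*4 = (9 + 2*(-2 - (4 - 3))²) + 12 = (9 + 2*(-2 - 1*1)²) + 12 = (9 + 2*(-2 - 1)²) + 12 = (9 + 2*(-3)²) + 12 = (9 + 2*9) + 12 = (9 + 18) + 12 = 27 + 12 = 39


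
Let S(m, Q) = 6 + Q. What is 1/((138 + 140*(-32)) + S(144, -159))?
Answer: -1/4495 ≈ -0.00022247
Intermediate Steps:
1/((138 + 140*(-32)) + S(144, -159)) = 1/((138 + 140*(-32)) + (6 - 159)) = 1/((138 - 4480) - 153) = 1/(-4342 - 153) = 1/(-4495) = -1/4495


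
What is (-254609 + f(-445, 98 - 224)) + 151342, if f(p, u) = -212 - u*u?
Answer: -119355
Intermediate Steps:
f(p, u) = -212 - u**2
(-254609 + f(-445, 98 - 224)) + 151342 = (-254609 + (-212 - (98 - 224)**2)) + 151342 = (-254609 + (-212 - 1*(-126)**2)) + 151342 = (-254609 + (-212 - 1*15876)) + 151342 = (-254609 + (-212 - 15876)) + 151342 = (-254609 - 16088) + 151342 = -270697 + 151342 = -119355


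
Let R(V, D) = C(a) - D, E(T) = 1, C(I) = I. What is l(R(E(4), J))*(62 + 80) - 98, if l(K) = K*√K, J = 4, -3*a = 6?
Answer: -98 - 852*I*√6 ≈ -98.0 - 2087.0*I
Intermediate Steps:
a = -2 (a = -⅓*6 = -2)
R(V, D) = -2 - D
l(K) = K^(3/2)
l(R(E(4), J))*(62 + 80) - 98 = (-2 - 1*4)^(3/2)*(62 + 80) - 98 = (-2 - 4)^(3/2)*142 - 98 = (-6)^(3/2)*142 - 98 = -6*I*√6*142 - 98 = -852*I*√6 - 98 = -98 - 852*I*√6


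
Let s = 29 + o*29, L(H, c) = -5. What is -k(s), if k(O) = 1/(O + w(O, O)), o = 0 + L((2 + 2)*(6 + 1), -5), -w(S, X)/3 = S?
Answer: -1/232 ≈ -0.0043103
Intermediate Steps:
w(S, X) = -3*S
o = -5 (o = 0 - 5 = -5)
s = -116 (s = 29 - 5*29 = 29 - 145 = -116)
k(O) = -1/(2*O) (k(O) = 1/(O - 3*O) = 1/(-2*O) = -1/(2*O))
-k(s) = -(-1)/(2*(-116)) = -(-1)*(-1)/(2*116) = -1*1/232 = -1/232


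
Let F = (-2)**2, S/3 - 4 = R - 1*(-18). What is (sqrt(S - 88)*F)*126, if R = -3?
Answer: 504*I*sqrt(31) ≈ 2806.2*I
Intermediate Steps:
S = 57 (S = 12 + 3*(-3 - 1*(-18)) = 12 + 3*(-3 + 18) = 12 + 3*15 = 12 + 45 = 57)
F = 4
(sqrt(S - 88)*F)*126 = (sqrt(57 - 88)*4)*126 = (sqrt(-31)*4)*126 = ((I*sqrt(31))*4)*126 = (4*I*sqrt(31))*126 = 504*I*sqrt(31)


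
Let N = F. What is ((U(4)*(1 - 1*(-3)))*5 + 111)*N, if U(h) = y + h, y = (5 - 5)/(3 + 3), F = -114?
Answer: -21774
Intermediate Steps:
N = -114
y = 0 (y = 0/6 = 0*(1/6) = 0)
U(h) = h (U(h) = 0 + h = h)
((U(4)*(1 - 1*(-3)))*5 + 111)*N = ((4*(1 - 1*(-3)))*5 + 111)*(-114) = ((4*(1 + 3))*5 + 111)*(-114) = ((4*4)*5 + 111)*(-114) = (16*5 + 111)*(-114) = (80 + 111)*(-114) = 191*(-114) = -21774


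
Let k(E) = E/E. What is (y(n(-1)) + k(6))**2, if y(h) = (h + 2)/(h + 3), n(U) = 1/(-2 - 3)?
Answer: 529/196 ≈ 2.6990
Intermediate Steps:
k(E) = 1
n(U) = -1/5 (n(U) = 1/(-5) = -1/5)
y(h) = (2 + h)/(3 + h)
(y(n(-1)) + k(6))**2 = ((2 - 1/5)/(3 - 1/5) + 1)**2 = ((9/5)/(14/5) + 1)**2 = ((5/14)*(9/5) + 1)**2 = (9/14 + 1)**2 = (23/14)**2 = 529/196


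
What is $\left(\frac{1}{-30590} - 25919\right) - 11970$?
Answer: $- \frac{1159024511}{30590} \approx -37889.0$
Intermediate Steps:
$\left(\frac{1}{-30590} - 25919\right) - 11970 = \left(- \frac{1}{30590} - 25919\right) - 11970 = - \frac{792862211}{30590} - 11970 = - \frac{1159024511}{30590}$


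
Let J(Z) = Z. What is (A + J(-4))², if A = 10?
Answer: 36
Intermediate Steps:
(A + J(-4))² = (10 - 4)² = 6² = 36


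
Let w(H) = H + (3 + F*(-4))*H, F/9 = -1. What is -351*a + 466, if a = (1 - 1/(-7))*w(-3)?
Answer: 340222/7 ≈ 48603.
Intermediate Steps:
F = -9 (F = 9*(-1) = -9)
w(H) = 40*H (w(H) = H + (3 - 9*(-4))*H = H + (3 + 36)*H = H + 39*H = 40*H)
a = -960/7 (a = (1 - 1/(-7))*(40*(-3)) = (1 - 1*(-⅐))*(-120) = (1 + ⅐)*(-120) = (8/7)*(-120) = -960/7 ≈ -137.14)
-351*a + 466 = -351*(-960/7) + 466 = 336960/7 + 466 = 340222/7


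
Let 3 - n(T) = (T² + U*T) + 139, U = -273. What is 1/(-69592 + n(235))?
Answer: -1/60798 ≈ -1.6448e-5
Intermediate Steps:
n(T) = -136 - T² + 273*T (n(T) = 3 - ((T² - 273*T) + 139) = 3 - (139 + T² - 273*T) = 3 + (-139 - T² + 273*T) = -136 - T² + 273*T)
1/(-69592 + n(235)) = 1/(-69592 + (-136 - 1*235² + 273*235)) = 1/(-69592 + (-136 - 1*55225 + 64155)) = 1/(-69592 + (-136 - 55225 + 64155)) = 1/(-69592 + 8794) = 1/(-60798) = -1/60798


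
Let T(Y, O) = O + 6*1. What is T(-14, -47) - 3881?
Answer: -3922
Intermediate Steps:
T(Y, O) = 6 + O (T(Y, O) = O + 6 = 6 + O)
T(-14, -47) - 3881 = (6 - 47) - 3881 = -41 - 3881 = -3922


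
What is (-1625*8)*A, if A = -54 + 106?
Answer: -676000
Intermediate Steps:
A = 52
(-1625*8)*A = -1625*8*52 = -13000*52 = -676000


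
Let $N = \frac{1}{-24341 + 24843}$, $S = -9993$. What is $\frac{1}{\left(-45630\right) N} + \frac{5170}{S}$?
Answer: $- \frac{40153931}{75996765} \approx -0.52836$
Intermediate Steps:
$N = \frac{1}{502} \approx 0.001992$
$\frac{1}{\left(-45630\right) N} + \frac{5170}{S} = \frac{\frac{1}{\frac{1}{502}}}{-45630} + \frac{5170}{-9993} = \left(- \frac{1}{45630}\right) 502 + 5170 \left(- \frac{1}{9993}\right) = - \frac{251}{22815} - \frac{5170}{9993} = - \frac{40153931}{75996765}$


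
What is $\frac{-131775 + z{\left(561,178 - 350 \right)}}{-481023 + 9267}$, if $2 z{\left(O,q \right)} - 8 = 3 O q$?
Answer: $\frac{276509}{471756} \approx 0.58613$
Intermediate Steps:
$z{\left(O,q \right)} = 4 + \frac{3 O q}{2}$
$\frac{-131775 + z{\left(561,178 - 350 \right)}}{-481023 + 9267} = \frac{-131775 + \left(4 + \frac{3}{2} \cdot 561 \left(178 - 350\right)\right)}{-481023 + 9267} = \frac{-131775 + \left(4 + \frac{3}{2} \cdot 561 \left(-172\right)\right)}{-471756} = \left(-131775 + \left(4 - 144738\right)\right) \left(- \frac{1}{471756}\right) = \left(-131775 - 144734\right) \left(- \frac{1}{471756}\right) = \left(-276509\right) \left(- \frac{1}{471756}\right) = \frac{276509}{471756}$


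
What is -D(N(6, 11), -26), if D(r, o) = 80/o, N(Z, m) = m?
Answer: 40/13 ≈ 3.0769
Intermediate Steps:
-D(N(6, 11), -26) = -80/(-26) = -80*(-1)/26 = -1*(-40/13) = 40/13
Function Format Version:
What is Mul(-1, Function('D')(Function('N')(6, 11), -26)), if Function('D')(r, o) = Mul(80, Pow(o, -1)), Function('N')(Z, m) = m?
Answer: Rational(40, 13) ≈ 3.0769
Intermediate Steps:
Mul(-1, Function('D')(Function('N')(6, 11), -26)) = Mul(-1, Mul(80, Pow(-26, -1))) = Mul(-1, Mul(80, Rational(-1, 26))) = Mul(-1, Rational(-40, 13)) = Rational(40, 13)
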